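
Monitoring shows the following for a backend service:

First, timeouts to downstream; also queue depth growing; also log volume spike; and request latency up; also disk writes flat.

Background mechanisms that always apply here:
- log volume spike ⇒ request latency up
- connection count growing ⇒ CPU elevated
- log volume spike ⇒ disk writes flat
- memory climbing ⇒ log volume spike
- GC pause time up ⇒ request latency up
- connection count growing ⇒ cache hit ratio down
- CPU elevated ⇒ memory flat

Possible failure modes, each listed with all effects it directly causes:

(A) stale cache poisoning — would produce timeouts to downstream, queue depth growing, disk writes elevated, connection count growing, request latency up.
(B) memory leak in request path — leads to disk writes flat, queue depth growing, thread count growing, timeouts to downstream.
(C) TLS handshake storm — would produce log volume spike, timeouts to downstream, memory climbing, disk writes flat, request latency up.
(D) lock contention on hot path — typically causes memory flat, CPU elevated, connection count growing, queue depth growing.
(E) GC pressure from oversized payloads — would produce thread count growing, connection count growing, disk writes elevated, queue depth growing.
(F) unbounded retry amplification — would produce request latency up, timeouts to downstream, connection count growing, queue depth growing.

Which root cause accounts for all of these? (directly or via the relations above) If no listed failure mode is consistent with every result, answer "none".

For each candidate, compare predicted effects to what was observed:
(A) stale cache poisoning — fails on log volume spike, disk writes flat (predicts disk writes elevated, not disk writes flat)
(B) memory leak in request path — timeouts to downstream match; queue depth growing match; log volume spike miss; request latency up miss; disk writes flat match
(C) TLS handshake storm — timeouts to downstream match; queue depth growing miss; log volume spike match; request latency up match; disk writes flat match
(D) lock contention on hot path — timeouts to downstream miss; queue depth growing match; log volume spike miss; request latency up miss; disk writes flat miss
(E) GC pressure from oversized payloads — timeouts to downstream miss; queue depth growing match; log volume spike miss; request latency up miss; disk writes flat miss
(F) unbounded retry amplification — timeouts to downstream match; queue depth growing match; log volume spike miss; request latency up match; disk writes flat miss
No candidate is consistent with all observations.

none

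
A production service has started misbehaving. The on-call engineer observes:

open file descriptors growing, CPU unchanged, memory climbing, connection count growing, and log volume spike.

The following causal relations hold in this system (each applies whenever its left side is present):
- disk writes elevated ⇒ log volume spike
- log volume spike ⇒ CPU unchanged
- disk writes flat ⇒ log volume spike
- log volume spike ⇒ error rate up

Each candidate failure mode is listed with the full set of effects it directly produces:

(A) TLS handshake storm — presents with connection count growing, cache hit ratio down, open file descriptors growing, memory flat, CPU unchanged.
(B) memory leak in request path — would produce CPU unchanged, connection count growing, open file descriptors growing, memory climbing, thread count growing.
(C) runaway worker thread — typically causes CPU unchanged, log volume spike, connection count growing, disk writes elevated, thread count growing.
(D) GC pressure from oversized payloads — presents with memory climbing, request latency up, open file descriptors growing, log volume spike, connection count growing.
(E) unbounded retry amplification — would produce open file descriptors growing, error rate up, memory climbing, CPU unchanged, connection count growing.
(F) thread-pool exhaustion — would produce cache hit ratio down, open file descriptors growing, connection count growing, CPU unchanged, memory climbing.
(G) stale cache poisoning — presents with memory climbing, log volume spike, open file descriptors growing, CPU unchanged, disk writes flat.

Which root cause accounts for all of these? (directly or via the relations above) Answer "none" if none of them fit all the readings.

D

Testing each hypothesis:
(A) TLS handshake storm — open file descriptors growing match; CPU unchanged match; memory climbing miss; connection count growing match; log volume spike miss
(B) memory leak in request path — open file descriptors growing match; CPU unchanged match; memory climbing match; connection count growing match; log volume spike miss
(C) runaway worker thread — open file descriptors growing miss; CPU unchanged match; memory climbing miss; connection count growing match; log volume spike match
(D) GC pressure from oversized payloads — accounts for every observation (CPU unchanged via log volume spike → CPU unchanged)
(E) unbounded retry amplification — does not account for log volume spike
(F) thread-pool exhaustion — open file descriptors growing match; CPU unchanged match; memory climbing match; connection count growing match; log volume spike miss
(G) stale cache poisoning — open file descriptors growing match; CPU unchanged match; memory climbing match; connection count growing miss; log volume spike match
(D) alone accounts for all the evidence.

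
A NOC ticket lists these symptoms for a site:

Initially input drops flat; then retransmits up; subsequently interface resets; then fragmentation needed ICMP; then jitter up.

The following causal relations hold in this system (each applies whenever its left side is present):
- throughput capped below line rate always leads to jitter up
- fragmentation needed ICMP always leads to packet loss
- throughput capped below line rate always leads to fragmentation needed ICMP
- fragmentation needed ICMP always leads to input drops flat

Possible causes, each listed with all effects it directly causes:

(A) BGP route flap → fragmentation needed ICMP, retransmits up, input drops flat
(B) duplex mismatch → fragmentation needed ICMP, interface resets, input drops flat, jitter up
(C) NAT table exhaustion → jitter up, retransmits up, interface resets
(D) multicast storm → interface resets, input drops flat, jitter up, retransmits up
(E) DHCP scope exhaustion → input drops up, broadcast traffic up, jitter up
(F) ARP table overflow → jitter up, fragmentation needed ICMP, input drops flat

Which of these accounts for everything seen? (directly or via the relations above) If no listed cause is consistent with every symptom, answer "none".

For each candidate, compare predicted effects to what was observed:
(A) BGP route flap — input drops flat +; retransmits up +; interface resets -; fragmentation needed ICMP +; jitter up -
(B) duplex mismatch — input drops flat +; retransmits up -; interface resets +; fragmentation needed ICMP +; jitter up +
(C) NAT table exhaustion — input drops flat -; retransmits up +; interface resets +; fragmentation needed ICMP -; jitter up +
(D) multicast storm — does not account for fragmentation needed ICMP
(E) DHCP scope exhaustion — input drops flat -; retransmits up -; interface resets -; fragmentation needed ICMP -; jitter up +
(F) ARP table overflow — does not account for retransmits up, interface resets
No candidate is consistent with all observations.

none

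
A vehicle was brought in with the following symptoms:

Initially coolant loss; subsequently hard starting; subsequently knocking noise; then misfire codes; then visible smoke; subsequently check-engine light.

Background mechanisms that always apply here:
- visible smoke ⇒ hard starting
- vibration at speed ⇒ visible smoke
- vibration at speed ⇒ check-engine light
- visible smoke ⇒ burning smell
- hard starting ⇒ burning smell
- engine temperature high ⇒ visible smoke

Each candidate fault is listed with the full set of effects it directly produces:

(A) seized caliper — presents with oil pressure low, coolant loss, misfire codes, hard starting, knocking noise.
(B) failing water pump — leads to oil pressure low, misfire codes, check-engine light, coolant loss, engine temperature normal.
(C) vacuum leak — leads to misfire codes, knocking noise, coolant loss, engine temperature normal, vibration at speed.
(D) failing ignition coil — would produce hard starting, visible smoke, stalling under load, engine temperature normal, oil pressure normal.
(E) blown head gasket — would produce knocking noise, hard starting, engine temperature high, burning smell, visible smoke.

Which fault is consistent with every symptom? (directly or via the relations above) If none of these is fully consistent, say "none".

C

Per-candidate check:
(A) seized caliper — does not account for visible smoke, check-engine light
(B) failing water pump — does not account for hard starting, knocking noise, visible smoke
(C) vacuum leak — coolant loss yes; hard starting yes (via vibration at speed → visible smoke → hard starting); knocking noise yes; misfire codes yes; visible smoke yes (via vibration at speed → visible smoke); check-engine light yes (via vibration at speed → check-engine light)
(D) failing ignition coil — coolant loss NO; hard starting yes; knocking noise NO; misfire codes NO; visible smoke yes; check-engine light NO
(E) blown head gasket — does not account for coolant loss, misfire codes, check-engine light
(C) is the only candidate with no mismatches.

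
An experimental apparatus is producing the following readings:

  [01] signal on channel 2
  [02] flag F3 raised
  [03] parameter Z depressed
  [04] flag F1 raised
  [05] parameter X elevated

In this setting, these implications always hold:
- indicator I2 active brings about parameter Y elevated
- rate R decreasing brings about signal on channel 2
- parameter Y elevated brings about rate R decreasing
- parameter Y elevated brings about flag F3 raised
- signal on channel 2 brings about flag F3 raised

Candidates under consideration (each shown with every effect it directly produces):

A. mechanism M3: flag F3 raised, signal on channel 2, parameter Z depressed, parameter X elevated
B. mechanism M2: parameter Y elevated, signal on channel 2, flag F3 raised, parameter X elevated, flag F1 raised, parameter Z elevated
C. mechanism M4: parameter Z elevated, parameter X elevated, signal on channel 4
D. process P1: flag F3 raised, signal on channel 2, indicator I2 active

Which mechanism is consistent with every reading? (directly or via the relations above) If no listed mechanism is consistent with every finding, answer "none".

none

Checking each candidate against the observations:
(A) mechanism M3 — does not account for flag F1 raised
(B) mechanism M2 — fails on parameter Z depressed (predicts parameter Z elevated, not parameter Z depressed)
(C) mechanism M4 — signal on channel 2 -; flag F3 raised -; parameter Z depressed -; flag F1 raised -; parameter X elevated +
(D) process P1 — does not account for parameter Z depressed, flag F1 raised, parameter X elevated
Every candidate fails on at least one observation.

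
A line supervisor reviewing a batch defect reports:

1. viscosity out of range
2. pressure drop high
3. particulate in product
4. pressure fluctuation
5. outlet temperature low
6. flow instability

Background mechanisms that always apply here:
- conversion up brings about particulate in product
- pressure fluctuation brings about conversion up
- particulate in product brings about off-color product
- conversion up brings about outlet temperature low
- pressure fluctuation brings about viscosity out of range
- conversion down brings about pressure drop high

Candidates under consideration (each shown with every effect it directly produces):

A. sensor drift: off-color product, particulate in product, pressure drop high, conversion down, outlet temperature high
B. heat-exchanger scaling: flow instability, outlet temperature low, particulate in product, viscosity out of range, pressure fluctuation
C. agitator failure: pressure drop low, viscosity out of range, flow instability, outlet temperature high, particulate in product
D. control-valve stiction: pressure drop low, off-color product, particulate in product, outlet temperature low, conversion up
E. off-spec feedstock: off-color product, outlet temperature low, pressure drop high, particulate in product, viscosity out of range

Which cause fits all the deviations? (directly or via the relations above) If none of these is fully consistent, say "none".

none

Checking each candidate against the observations:
(A) sensor drift — fails on viscosity out of range, pressure fluctuation, outlet temperature low, flow instability (predicts outlet temperature high, not outlet temperature low)
(B) heat-exchanger scaling — does not account for pressure drop high
(C) agitator failure — viscosity out of range yes; pressure drop high NO; particulate in product yes; pressure fluctuation NO; outlet temperature low NO; flow instability yes
(D) control-valve stiction — viscosity out of range NO; pressure drop high NO; particulate in product yes; pressure fluctuation NO; outlet temperature low yes; flow instability NO
(E) off-spec feedstock — viscosity out of range yes; pressure drop high yes; particulate in product yes; pressure fluctuation NO; outlet temperature low yes; flow instability NO
Every candidate fails on at least one observation.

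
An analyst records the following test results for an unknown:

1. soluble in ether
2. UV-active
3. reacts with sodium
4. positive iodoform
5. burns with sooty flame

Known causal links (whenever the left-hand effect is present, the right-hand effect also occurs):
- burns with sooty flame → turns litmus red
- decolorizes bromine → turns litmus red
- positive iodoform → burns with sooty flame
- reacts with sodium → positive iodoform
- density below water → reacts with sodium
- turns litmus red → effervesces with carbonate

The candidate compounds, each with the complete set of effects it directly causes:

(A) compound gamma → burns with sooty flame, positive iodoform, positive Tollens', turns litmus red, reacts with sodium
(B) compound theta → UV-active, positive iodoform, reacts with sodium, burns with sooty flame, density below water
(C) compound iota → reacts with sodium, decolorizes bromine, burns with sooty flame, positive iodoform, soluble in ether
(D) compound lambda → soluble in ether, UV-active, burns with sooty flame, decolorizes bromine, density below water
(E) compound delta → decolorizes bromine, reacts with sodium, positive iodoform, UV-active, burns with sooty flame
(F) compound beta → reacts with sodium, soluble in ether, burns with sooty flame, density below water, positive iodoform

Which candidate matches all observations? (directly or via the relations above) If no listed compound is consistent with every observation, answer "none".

D

Testing each hypothesis:
(A) compound gamma — soluble in ether -; UV-active -; reacts with sodium +; positive iodoform +; burns with sooty flame +
(B) compound theta — soluble in ether -; UV-active +; reacts with sodium +; positive iodoform +; burns with sooty flame +
(C) compound iota — soluble in ether +; UV-active -; reacts with sodium +; positive iodoform +; burns with sooty flame +
(D) compound lambda — soluble in ether +; UV-active +; reacts with sodium + (by density below water → reacts with sodium); positive iodoform + (by density below water → reacts with sodium → positive iodoform); burns with sooty flame +
(E) compound delta — does not account for soluble in ether
(F) compound beta — soluble in ether +; UV-active -; reacts with sodium +; positive iodoform +; burns with sooty flame +
(D) is the only candidate with no mismatches.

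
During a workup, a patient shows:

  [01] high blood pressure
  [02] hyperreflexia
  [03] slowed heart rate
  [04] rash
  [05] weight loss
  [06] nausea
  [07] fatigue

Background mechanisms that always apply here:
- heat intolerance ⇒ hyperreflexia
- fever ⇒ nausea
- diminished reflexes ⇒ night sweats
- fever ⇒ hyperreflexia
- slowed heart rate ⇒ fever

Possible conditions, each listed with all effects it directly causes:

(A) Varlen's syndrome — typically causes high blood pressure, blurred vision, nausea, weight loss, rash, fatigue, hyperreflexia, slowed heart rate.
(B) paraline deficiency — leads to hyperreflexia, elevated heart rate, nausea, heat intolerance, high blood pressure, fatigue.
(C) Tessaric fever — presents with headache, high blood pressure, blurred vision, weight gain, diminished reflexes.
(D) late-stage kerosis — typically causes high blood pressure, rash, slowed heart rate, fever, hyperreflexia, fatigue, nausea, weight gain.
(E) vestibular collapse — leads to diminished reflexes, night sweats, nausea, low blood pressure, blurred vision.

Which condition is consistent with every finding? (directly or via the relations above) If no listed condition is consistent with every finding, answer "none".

A

Testing each hypothesis:
(A) Varlen's syndrome — accounts for every observation
(B) paraline deficiency — high blood pressure +; hyperreflexia +; slowed heart rate -; rash -; weight loss -; nausea +; fatigue +
(C) Tessaric fever — high blood pressure +; hyperreflexia -; slowed heart rate -; rash -; weight loss -; nausea -; fatigue -
(D) late-stage kerosis — high blood pressure +; hyperreflexia +; slowed heart rate +; rash +; weight loss -; nausea +; fatigue +
(E) vestibular collapse — fails on high blood pressure, hyperreflexia, slowed heart rate, rash, weight loss, fatigue (predicts low blood pressure, not high blood pressure; predicts diminished reflexes, not hyperreflexia)
(A) is the only candidate with no mismatches.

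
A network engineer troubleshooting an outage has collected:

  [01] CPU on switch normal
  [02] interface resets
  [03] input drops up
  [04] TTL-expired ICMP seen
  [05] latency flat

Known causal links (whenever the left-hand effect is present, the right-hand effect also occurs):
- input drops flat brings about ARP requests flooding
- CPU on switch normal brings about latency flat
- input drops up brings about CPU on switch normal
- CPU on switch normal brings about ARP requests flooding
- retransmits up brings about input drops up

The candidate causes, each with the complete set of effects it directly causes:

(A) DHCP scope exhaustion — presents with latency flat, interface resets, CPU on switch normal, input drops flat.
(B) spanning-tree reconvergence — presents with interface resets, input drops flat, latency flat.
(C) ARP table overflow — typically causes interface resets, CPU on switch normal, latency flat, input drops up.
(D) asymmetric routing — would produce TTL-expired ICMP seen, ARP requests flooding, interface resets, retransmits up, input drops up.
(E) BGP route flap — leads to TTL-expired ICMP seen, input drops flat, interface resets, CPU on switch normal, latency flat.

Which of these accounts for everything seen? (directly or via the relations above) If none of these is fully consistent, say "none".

D

Per-candidate check:
(A) DHCP scope exhaustion — fails on input drops up, TTL-expired ICMP seen (predicts input drops flat, not input drops up)
(B) spanning-tree reconvergence — CPU on switch normal -; interface resets +; input drops up -; TTL-expired ICMP seen -; latency flat +
(C) ARP table overflow — CPU on switch normal +; interface resets +; input drops up +; TTL-expired ICMP seen -; latency flat +
(D) asymmetric routing — accounts for every observation (CPU on switch normal through input drops up → CPU on switch normal)
(E) BGP route flap — CPU on switch normal +; interface resets +; input drops up -; TTL-expired ICMP seen +; latency flat +
(D) alone accounts for all the evidence.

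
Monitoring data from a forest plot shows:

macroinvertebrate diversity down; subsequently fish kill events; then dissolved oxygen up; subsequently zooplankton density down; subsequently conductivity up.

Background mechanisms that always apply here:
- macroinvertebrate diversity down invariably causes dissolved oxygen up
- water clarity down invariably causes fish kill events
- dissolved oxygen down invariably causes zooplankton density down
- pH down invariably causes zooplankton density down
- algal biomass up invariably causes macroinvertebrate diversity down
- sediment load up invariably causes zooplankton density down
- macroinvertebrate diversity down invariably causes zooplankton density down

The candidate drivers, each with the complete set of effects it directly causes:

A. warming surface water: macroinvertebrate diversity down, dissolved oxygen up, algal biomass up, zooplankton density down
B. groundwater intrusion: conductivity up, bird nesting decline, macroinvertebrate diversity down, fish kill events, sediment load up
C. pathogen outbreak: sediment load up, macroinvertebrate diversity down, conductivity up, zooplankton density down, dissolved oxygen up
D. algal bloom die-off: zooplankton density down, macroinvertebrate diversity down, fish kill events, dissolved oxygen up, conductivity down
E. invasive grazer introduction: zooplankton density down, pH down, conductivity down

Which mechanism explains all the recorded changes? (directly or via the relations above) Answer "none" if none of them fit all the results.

Testing each hypothesis:
(A) warming surface water — does not account for fish kill events, conductivity up
(B) groundwater intrusion — macroinvertebrate diversity down +; fish kill events +; dissolved oxygen up + (through macroinvertebrate diversity down → dissolved oxygen up); zooplankton density down + (through macroinvertebrate diversity down → zooplankton density down); conductivity up +
(C) pathogen outbreak — macroinvertebrate diversity down +; fish kill events -; dissolved oxygen up +; zooplankton density down +; conductivity up +
(D) algal bloom die-off — macroinvertebrate diversity down +; fish kill events +; dissolved oxygen up +; zooplankton density down +; conductivity up -
(E) invasive grazer introduction — fails on macroinvertebrate diversity down, fish kill events, dissolved oxygen up, conductivity up (predicts conductivity down, not conductivity up)
(B) alone accounts for all the evidence.

B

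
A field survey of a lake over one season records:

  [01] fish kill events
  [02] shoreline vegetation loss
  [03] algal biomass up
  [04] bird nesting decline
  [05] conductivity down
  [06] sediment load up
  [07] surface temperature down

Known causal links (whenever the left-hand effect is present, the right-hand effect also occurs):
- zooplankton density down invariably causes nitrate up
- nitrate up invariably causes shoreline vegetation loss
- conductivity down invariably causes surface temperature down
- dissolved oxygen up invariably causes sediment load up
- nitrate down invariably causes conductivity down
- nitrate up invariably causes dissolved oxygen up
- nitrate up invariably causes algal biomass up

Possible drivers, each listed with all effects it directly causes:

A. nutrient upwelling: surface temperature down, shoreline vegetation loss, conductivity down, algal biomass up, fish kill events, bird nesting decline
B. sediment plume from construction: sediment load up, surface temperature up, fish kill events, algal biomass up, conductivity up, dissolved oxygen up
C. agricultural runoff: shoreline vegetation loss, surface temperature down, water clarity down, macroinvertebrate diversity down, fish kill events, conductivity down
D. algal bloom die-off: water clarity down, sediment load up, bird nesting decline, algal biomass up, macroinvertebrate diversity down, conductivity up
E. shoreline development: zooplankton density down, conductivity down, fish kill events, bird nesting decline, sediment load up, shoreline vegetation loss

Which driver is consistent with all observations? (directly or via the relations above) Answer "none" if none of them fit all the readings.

E

Testing each hypothesis:
(A) nutrient upwelling — does not account for sediment load up
(B) sediment plume from construction — fish kill events yes; shoreline vegetation loss NO; algal biomass up yes; bird nesting decline NO; conductivity down NO; sediment load up yes; surface temperature down NO
(C) agricultural runoff — fish kill events yes; shoreline vegetation loss yes; algal biomass up NO; bird nesting decline NO; conductivity down yes; sediment load up NO; surface temperature down yes
(D) algal bloom die-off — fish kill events NO; shoreline vegetation loss NO; algal biomass up yes; bird nesting decline yes; conductivity down NO; sediment load up yes; surface temperature down NO
(E) shoreline development — fish kill events yes; shoreline vegetation loss yes; algal biomass up yes (via zooplankton density down → nitrate up → algal biomass up); bird nesting decline yes; conductivity down yes; sediment load up yes; surface temperature down yes (via conductivity down → surface temperature down)
(E) is the only candidate with no mismatches.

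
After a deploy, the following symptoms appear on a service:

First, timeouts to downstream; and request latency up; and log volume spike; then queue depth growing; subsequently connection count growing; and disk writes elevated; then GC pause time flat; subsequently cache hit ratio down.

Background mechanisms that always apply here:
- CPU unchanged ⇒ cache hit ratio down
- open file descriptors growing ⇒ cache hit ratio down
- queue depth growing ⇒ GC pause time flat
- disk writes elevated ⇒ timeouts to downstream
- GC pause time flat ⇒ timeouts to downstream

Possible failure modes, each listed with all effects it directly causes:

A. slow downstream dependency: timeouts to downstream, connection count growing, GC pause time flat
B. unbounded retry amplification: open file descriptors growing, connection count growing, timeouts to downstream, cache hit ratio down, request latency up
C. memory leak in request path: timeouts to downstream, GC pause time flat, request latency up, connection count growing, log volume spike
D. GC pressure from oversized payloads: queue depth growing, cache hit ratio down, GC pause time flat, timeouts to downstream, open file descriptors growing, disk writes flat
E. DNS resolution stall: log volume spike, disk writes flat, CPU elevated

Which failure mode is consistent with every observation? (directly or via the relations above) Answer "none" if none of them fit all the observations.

none

Checking each candidate against the observations:
(A) slow downstream dependency — timeouts to downstream ✓; request latency up ✗; log volume spike ✗; queue depth growing ✗; connection count growing ✓; disk writes elevated ✗; GC pause time flat ✓; cache hit ratio down ✗
(B) unbounded retry amplification — timeouts to downstream ✓; request latency up ✓; log volume spike ✗; queue depth growing ✗; connection count growing ✓; disk writes elevated ✗; GC pause time flat ✗; cache hit ratio down ✓
(C) memory leak in request path — timeouts to downstream ✓; request latency up ✓; log volume spike ✓; queue depth growing ✗; connection count growing ✓; disk writes elevated ✗; GC pause time flat ✓; cache hit ratio down ✗
(D) GC pressure from oversized payloads — fails on request latency up, log volume spike, connection count growing, disk writes elevated (predicts disk writes flat, not disk writes elevated)
(E) DNS resolution stall — timeouts to downstream ✗; request latency up ✗; log volume spike ✓; queue depth growing ✗; connection count growing ✗; disk writes elevated ✗; GC pause time flat ✗; cache hit ratio down ✗
No candidate is consistent with all observations.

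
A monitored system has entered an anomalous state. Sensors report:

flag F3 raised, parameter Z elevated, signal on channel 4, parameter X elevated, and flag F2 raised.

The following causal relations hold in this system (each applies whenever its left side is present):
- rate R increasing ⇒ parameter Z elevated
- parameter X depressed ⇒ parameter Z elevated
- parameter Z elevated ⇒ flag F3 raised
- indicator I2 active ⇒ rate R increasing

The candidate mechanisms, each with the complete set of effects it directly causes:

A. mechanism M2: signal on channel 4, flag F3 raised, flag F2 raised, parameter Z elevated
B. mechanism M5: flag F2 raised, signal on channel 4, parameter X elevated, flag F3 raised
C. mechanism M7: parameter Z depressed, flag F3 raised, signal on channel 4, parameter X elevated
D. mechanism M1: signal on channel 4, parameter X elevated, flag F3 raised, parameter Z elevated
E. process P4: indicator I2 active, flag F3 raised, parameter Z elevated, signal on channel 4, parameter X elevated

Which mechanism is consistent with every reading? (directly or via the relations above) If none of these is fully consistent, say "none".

none

Checking each candidate against the observations:
(A) mechanism M2 — does not account for parameter X elevated
(B) mechanism M5 — flag F3 raised +; parameter Z elevated -; signal on channel 4 +; parameter X elevated +; flag F2 raised +
(C) mechanism M7 — flag F3 raised +; parameter Z elevated -; signal on channel 4 +; parameter X elevated +; flag F2 raised -
(D) mechanism M1 — does not account for flag F2 raised
(E) process P4 — does not account for flag F2 raised
No candidate is consistent with all observations.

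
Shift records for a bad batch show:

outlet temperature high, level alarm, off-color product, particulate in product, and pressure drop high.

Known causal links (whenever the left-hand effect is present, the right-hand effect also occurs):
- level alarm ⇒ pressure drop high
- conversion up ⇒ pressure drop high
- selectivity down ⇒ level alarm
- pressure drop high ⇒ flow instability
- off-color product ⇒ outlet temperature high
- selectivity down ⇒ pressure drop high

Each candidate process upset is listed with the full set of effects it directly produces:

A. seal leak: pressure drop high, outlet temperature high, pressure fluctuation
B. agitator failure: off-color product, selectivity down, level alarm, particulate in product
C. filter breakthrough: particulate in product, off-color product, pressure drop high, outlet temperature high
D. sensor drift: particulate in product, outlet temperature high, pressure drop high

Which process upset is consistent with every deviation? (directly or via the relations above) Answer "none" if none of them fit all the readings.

Testing each hypothesis:
(A) seal leak — does not account for level alarm, off-color product, particulate in product
(B) agitator failure — outlet temperature high + (via off-color product → outlet temperature high); level alarm +; off-color product +; particulate in product +; pressure drop high + (via level alarm → pressure drop high)
(C) filter breakthrough — does not account for level alarm
(D) sensor drift — outlet temperature high +; level alarm -; off-color product -; particulate in product +; pressure drop high +
Only (B) is consistent with every observation.

B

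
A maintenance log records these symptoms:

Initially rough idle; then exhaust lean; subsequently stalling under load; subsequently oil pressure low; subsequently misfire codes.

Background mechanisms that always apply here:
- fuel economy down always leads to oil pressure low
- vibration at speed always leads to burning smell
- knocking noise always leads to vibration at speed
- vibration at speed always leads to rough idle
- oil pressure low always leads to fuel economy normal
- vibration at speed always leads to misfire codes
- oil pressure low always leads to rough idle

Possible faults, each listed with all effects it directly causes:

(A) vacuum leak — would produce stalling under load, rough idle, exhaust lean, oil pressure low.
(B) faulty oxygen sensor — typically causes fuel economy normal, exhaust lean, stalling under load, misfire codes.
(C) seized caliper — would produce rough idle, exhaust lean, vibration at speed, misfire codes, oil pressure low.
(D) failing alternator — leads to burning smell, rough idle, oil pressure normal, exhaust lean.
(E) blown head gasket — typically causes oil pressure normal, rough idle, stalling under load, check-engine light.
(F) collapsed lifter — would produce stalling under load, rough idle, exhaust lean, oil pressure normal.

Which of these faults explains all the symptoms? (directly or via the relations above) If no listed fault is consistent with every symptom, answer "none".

none

Per-candidate check:
(A) vacuum leak — rough idle match; exhaust lean match; stalling under load match; oil pressure low match; misfire codes miss
(B) faulty oxygen sensor — does not account for rough idle, oil pressure low
(C) seized caliper — does not account for stalling under load
(D) failing alternator — rough idle match; exhaust lean match; stalling under load miss; oil pressure low miss; misfire codes miss
(E) blown head gasket — fails on exhaust lean, oil pressure low, misfire codes (predicts oil pressure normal, not oil pressure low)
(F) collapsed lifter — fails on oil pressure low, misfire codes (predicts oil pressure normal, not oil pressure low)
None of the listed candidates fits everything.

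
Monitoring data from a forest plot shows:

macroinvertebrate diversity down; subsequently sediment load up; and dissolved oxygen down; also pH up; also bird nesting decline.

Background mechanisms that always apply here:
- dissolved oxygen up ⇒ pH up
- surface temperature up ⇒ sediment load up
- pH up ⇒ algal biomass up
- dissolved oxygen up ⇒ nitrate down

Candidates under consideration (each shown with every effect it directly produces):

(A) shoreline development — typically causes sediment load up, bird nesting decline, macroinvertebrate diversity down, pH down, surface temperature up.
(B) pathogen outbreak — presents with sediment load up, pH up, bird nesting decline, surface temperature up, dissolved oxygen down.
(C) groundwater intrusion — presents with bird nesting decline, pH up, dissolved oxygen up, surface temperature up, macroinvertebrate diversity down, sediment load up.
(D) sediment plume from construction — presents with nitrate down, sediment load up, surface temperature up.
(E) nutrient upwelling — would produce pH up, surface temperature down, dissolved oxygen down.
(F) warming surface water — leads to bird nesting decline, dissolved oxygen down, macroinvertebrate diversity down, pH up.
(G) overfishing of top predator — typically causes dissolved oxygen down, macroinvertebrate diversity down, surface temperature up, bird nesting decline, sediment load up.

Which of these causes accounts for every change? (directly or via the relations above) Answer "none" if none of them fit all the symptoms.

Checking each candidate against the observations:
(A) shoreline development — fails on dissolved oxygen down, pH up (predicts pH down, not pH up)
(B) pathogen outbreak — macroinvertebrate diversity down -; sediment load up +; dissolved oxygen down +; pH up +; bird nesting decline +
(C) groundwater intrusion — macroinvertebrate diversity down +; sediment load up +; dissolved oxygen down -; pH up +; bird nesting decline +
(D) sediment plume from construction — does not account for macroinvertebrate diversity down, dissolved oxygen down, pH up, bird nesting decline
(E) nutrient upwelling — macroinvertebrate diversity down -; sediment load up -; dissolved oxygen down +; pH up +; bird nesting decline -
(F) warming surface water — macroinvertebrate diversity down +; sediment load up -; dissolved oxygen down +; pH up +; bird nesting decline +
(G) overfishing of top predator — macroinvertebrate diversity down +; sediment load up +; dissolved oxygen down +; pH up -; bird nesting decline +
Every candidate fails on at least one observation.

none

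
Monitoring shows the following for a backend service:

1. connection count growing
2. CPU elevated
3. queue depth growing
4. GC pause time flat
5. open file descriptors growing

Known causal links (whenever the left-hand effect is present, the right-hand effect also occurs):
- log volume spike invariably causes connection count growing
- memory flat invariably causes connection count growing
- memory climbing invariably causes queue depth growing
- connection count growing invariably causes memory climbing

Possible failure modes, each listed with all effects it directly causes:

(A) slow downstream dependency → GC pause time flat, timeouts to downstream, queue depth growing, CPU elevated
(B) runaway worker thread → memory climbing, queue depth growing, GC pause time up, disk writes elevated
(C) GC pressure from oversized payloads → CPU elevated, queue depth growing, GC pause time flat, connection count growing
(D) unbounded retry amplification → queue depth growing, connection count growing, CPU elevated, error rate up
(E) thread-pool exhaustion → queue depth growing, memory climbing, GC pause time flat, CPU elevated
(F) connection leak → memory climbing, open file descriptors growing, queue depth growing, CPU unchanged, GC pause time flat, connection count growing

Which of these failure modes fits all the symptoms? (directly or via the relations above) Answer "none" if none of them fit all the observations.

none

Checking each candidate against the observations:
(A) slow downstream dependency — does not account for connection count growing, open file descriptors growing
(B) runaway worker thread — connection count growing NO; CPU elevated NO; queue depth growing yes; GC pause time flat NO; open file descriptors growing NO
(C) GC pressure from oversized payloads — connection count growing yes; CPU elevated yes; queue depth growing yes; GC pause time flat yes; open file descriptors growing NO
(D) unbounded retry amplification — does not account for GC pause time flat, open file descriptors growing
(E) thread-pool exhaustion — connection count growing NO; CPU elevated yes; queue depth growing yes; GC pause time flat yes; open file descriptors growing NO
(F) connection leak — connection count growing yes; CPU elevated NO; queue depth growing yes; GC pause time flat yes; open file descriptors growing yes
No candidate is consistent with all observations.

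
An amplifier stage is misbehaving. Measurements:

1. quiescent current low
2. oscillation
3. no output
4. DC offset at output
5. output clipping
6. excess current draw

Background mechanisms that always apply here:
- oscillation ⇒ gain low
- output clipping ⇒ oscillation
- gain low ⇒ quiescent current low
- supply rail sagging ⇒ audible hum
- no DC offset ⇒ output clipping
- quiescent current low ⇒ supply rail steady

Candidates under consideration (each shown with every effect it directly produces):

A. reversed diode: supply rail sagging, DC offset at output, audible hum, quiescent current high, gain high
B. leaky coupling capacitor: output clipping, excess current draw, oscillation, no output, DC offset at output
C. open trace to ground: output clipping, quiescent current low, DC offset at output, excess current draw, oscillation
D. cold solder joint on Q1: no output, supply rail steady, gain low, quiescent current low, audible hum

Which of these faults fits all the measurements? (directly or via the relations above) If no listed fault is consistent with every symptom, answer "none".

Testing each hypothesis:
(A) reversed diode — quiescent current low -; oscillation -; no output -; DC offset at output +; output clipping -; excess current draw -
(B) leaky coupling capacitor — quiescent current low + (via oscillation → gain low → quiescent current low); oscillation +; no output +; DC offset at output +; output clipping +; excess current draw +
(C) open trace to ground — does not account for no output
(D) cold solder joint on Q1 — does not account for oscillation, DC offset at output, output clipping, excess current draw
(B) is the only candidate with no mismatches.

B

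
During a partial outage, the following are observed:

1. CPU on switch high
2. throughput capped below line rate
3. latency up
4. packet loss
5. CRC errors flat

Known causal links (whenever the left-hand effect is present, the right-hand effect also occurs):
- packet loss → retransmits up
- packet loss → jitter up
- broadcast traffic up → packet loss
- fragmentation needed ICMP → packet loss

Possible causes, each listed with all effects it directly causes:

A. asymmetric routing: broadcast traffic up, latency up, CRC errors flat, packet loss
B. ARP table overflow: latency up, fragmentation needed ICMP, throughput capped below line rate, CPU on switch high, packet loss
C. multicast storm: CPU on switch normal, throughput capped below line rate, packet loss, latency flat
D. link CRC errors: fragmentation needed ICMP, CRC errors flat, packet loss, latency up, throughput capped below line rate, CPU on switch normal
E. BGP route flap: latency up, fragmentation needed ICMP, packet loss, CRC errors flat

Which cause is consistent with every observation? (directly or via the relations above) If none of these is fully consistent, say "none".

none

Checking each candidate against the observations:
(A) asymmetric routing — CPU on switch high -; throughput capped below line rate -; latency up +; packet loss +; CRC errors flat +
(B) ARP table overflow — does not account for CRC errors flat
(C) multicast storm — CPU on switch high -; throughput capped below line rate +; latency up -; packet loss +; CRC errors flat -
(D) link CRC errors — fails on CPU on switch high (predicts CPU on switch normal, not CPU on switch high)
(E) BGP route flap — does not account for CPU on switch high, throughput capped below line rate
No candidate is consistent with all observations.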